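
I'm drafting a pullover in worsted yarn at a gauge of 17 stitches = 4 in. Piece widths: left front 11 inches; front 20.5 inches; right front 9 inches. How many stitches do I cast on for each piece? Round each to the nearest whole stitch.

left front 47; front 87; right front 38.

Rate = 17/4 = 4.25 sts per in.
left front: 11 × 4.25 = 46.75 → 47.
front: 20.5 × 4.25 = 87.12 → 87.
right front: 9 × 4.25 = 38.25 → 38.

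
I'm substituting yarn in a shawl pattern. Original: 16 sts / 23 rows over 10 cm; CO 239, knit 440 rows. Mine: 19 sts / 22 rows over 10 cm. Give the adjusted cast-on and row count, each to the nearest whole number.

Cast on 284 stitches; work 421 rows.

Stitches: 239 × 19/16 = 283.81 → 284.
Rows: 440 × 22/23 = 420.87 → 421.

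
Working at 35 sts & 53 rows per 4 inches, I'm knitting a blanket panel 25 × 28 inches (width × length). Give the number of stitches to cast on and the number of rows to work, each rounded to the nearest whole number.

Stitch gauge = 35/4 = 8.75 sts/in; 25 × 8.75 = 218.75 → 219 sts.
Row gauge = 53/4 = 13.25 rows/in; 28 × 13.25 = 371.00 → 371 rows.

Cast on 219 stitches and work 371 rows.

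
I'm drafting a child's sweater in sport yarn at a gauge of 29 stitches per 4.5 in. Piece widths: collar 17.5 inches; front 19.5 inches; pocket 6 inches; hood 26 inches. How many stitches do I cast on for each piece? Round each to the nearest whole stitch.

collar 113; front 126; pocket 39; hood 168.

Rate = 29/4.5 = 6.444 sts per in.
collar: 17.5 × 6.444 = 112.78 → 113.
front: 19.5 × 6.444 = 125.67 → 126.
pocket: 6 × 6.444 = 38.67 → 39.
hood: 26 × 6.444 = 167.56 → 168.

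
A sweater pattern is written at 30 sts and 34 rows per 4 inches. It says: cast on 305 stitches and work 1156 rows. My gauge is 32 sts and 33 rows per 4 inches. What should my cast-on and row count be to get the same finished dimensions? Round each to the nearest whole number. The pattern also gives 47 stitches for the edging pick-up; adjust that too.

Stitches: 305 × 32/30 = 325.33 → 325.
Rows: 1156 × 33/34 = 1122.00 → 1122.
edging pick-up: 47 × 32/30 = 50.13 → 50.

Cast on 325 stitches; work 1122 rows; edging pick-up 50 stitches.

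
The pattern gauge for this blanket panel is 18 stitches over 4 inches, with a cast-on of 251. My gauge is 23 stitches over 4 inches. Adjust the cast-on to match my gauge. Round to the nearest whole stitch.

CO 321 sts.

Scale factor = 23 / 18 = 1.278.
251 × 23 / 18 = 320.72 sts.
→ 321 sts.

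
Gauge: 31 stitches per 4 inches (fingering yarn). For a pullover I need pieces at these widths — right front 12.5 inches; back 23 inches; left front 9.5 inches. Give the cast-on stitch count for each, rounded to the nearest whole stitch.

right front 97; back 178; left front 74.

Rate = 31/4 = 7.75 sts per in.
right front: 12.5 × 7.75 = 96.88 → 97.
back: 23 × 7.75 = 178.25 → 178.
left front: 9.5 × 7.75 = 73.62 → 74.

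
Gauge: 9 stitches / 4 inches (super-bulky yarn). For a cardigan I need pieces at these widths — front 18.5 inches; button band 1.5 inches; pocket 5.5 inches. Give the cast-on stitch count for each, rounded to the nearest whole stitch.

Rate = 9/4 = 2.25 sts per in.
front: 18.5 × 2.25 = 41.62 → 42.
button band: 1.5 × 2.25 = 3.38 → 3.
pocket: 5.5 × 2.25 = 12.38 → 12.

front 42; button band 3; pocket 12.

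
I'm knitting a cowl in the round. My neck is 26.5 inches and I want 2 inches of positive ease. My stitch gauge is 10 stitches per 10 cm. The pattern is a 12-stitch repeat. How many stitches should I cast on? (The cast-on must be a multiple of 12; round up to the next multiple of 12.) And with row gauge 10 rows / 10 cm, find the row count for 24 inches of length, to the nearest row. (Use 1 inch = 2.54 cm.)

Finished = 26.5 + 2 = 28.5 inches.
28.5 inches × 2.54 = 72.39 cm.
10/10 = 1 sts per cm; 72.39 × 1 = 72.39 sts.
Next multiple of 12 → 84.
24 inches = 60.96 cm; × 1 = 60.96 → 61 rows.

Cast on 84 stitches; work 61 rows.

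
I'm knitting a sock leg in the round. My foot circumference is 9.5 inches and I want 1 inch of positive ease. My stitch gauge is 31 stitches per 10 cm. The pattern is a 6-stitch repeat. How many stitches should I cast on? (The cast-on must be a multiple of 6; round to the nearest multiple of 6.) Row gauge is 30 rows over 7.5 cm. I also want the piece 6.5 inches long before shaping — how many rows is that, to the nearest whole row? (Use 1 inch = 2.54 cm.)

Cast on 84 stitches; work 66 rows.

Finished = 9.5 + 1 = 10.5 inches.
10.5 inches × 2.54 = 26.67 cm.
31/10 = 3.1 sts per cm; 26.67 × 3.1 = 82.68 sts.
Nearest multiple of 6 → 84.
6.5 inches = 16.51 cm; × 4 = 66.04 → 66 rows.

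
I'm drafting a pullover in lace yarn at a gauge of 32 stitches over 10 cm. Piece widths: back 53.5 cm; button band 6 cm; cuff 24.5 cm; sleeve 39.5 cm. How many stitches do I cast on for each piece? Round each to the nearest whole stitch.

back 171; button band 19; cuff 78; sleeve 126.

Rate = 32/10 = 3.2 sts per cm.
back: 53.5 × 3.2 = 171.20 → 171.
button band: 6 × 3.2 = 19.20 → 19.
cuff: 24.5 × 3.2 = 78.40 → 78.
sleeve: 39.5 × 3.2 = 126.40 → 126.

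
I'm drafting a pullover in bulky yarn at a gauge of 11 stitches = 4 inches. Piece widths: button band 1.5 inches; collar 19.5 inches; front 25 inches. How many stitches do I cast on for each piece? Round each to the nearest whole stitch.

button band 4; collar 54; front 69.

Rate = 11/4 = 2.75 sts per in.
button band: 1.5 × 2.75 = 4.12 → 4.
collar: 19.5 × 2.75 = 53.62 → 54.
front: 25 × 2.75 = 68.75 → 69.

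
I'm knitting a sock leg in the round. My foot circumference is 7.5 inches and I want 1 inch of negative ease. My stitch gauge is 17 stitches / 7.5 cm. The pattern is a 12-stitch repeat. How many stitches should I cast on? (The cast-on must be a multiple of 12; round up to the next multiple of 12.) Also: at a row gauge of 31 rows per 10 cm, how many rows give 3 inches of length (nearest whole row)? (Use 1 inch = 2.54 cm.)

Finished = 7.5 − 1 = 6.5 inches.
6.5 inches × 2.54 = 16.51 cm.
17/7.5 = 2.267 sts per cm; 16.51 × 2.267 = 37.42 sts.
Next multiple of 12 → 48.
3 inches = 7.62 cm; × 3.1 = 23.62 → 24 rows.

Cast on 48 stitches; work 24 rows.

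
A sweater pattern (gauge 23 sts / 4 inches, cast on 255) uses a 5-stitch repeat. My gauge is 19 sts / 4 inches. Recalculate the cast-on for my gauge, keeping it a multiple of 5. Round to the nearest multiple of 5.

210 stitches.

255 × 19 / 23 = 210.65.
Nearest multiple of 5: 210.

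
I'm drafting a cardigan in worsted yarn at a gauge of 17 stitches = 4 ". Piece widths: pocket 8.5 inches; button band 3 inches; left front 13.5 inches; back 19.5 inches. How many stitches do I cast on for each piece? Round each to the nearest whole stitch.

pocket 36; button band 13; left front 57; back 83.

Rate = 17/4 = 4.25 sts per in.
pocket: 8.5 × 4.25 = 36.12 → 36.
button band: 3 × 4.25 = 12.75 → 13.
left front: 13.5 × 4.25 = 57.38 → 57.
back: 19.5 × 4.25 = 82.88 → 83.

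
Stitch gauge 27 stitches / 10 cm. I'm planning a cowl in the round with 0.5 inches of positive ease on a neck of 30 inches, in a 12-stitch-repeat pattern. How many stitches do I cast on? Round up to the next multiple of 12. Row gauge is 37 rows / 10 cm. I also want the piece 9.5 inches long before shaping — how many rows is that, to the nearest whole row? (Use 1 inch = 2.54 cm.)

Cast on 216 stitches; work 89 rows.

Finished = 30 + 0.5 = 30.5 inches.
30.5 inches × 2.54 = 77.47 cm.
27/10 = 2.7 sts per cm; 77.47 × 2.7 = 209.17 sts.
Next multiple of 12 → 216.
9.5 inches = 24.13 cm; × 3.7 = 89.28 → 89 rows.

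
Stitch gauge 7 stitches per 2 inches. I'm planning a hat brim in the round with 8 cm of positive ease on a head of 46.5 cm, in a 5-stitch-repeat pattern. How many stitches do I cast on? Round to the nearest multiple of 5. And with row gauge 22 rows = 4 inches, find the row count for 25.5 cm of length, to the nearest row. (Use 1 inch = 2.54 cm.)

Finished = 46.5 + 8 = 54.5 cm.
54.5 cm × 1/2.54 = 21.46 inches.
7/2 = 3.5 sts per in; 21.46 × 3.5 = 75.10 sts.
Nearest multiple of 5 → 75.
25.5 cm = 10.04 inches; × 5.5 = 55.22 → 55 rows.

Cast on 75 stitches; work 55 rows.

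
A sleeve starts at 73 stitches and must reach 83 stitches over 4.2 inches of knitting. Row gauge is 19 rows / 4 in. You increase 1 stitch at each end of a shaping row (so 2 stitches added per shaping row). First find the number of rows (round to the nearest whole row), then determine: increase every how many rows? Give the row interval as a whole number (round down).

Rows = 4.2 × 4.75 = 19.9 → 20 rows.
Stitches to add: 10 → 5 shaping rows (at 2 st each).
20 / 5 = 4.00 → every 4 rows.

Increase every 4th row.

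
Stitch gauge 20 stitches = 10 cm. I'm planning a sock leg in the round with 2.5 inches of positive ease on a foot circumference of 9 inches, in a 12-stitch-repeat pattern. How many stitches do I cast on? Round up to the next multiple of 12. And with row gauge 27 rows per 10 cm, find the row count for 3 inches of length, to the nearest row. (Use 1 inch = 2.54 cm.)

Cast on 60 stitches; work 21 rows.

Finished = 9 + 2.5 = 11.5 inches.
11.5 inches × 2.54 = 29.21 cm.
20/10 = 2 sts per cm; 29.21 × 2 = 58.42 sts.
Next multiple of 12 → 60.
3 inches = 7.62 cm; × 2.7 = 20.57 → 21 rows.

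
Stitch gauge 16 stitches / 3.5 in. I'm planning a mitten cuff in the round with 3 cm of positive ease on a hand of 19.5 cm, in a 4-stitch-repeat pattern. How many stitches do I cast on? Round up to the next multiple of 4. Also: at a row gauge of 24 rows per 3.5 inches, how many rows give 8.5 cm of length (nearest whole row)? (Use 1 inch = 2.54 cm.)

Finished = 19.5 + 3 = 22.5 cm.
22.5 cm × 1/2.54 = 8.86 inches.
16/3.5 = 4.571 sts per in; 8.86 × 4.571 = 40.49 sts.
Next multiple of 4 → 44.
8.5 cm = 3.35 inches; × 6.857 = 22.95 → 23 rows.

Cast on 44 stitches; work 23 rows.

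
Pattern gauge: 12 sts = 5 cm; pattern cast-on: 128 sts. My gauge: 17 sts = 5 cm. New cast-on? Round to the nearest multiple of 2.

182 stitches.

Scale factor = 17 / 12 = 1.417.
128 × 17 / 12 = 181.33 sts.
→ 182 sts.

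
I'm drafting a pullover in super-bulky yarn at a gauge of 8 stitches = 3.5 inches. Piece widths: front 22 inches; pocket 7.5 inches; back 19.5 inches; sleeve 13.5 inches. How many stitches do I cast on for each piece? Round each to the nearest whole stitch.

front 50; pocket 17; back 45; sleeve 31.

Rate = 8/3.5 = 2.286 sts per in.
front: 22 × 2.286 = 50.29 → 50.
pocket: 7.5 × 2.286 = 17.14 → 17.
back: 19.5 × 2.286 = 44.57 → 45.
sleeve: 13.5 × 2.286 = 30.86 → 31.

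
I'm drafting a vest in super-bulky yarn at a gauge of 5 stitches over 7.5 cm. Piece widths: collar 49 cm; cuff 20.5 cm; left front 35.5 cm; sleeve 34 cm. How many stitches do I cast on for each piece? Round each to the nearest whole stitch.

Rate = 5/7.5 = 0.667 sts per cm.
collar: 49 × 0.667 = 32.67 → 33.
cuff: 20.5 × 0.667 = 13.67 → 14.
left front: 35.5 × 0.667 = 23.67 → 24.
sleeve: 34 × 0.667 = 22.67 → 23.

collar 33; cuff 14; left front 24; sleeve 23.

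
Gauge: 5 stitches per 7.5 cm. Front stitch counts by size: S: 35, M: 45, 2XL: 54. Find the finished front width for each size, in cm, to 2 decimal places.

5/7.5 = 0.667 sts per cm.
S: 35 / 0.667 = 52.500 → 52.50 cm.
M: 45 / 0.667 = 67.500 → 67.50 cm.
2XL: 54 / 0.667 = 81.000 → 81.00 cm.

S 52.50 cm; M 67.50 cm; 2XL 81.00 cm.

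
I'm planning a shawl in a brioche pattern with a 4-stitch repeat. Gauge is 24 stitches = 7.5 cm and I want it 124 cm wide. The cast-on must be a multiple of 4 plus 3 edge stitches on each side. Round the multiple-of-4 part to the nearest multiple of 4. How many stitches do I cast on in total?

24 / 7.5 = 3.2 sts per cm.
124 × 3.2 = 396.80 sts.
Less 6 edge sts → 390.80 for the repeat.
Nearest multiple of 4: 392.
Add back 6 edge sts → 398.

398 stitches.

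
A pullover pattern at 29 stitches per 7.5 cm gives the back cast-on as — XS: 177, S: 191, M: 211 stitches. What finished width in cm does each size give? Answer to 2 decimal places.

29/7.5 = 3.867 sts per cm.
XS: 177 / 3.867 = 45.776 → 45.78 cm.
S: 191 / 3.867 = 49.397 → 49.40 cm.
M: 211 / 3.867 = 54.569 → 54.57 cm.

XS 45.78 cm; S 49.40 cm; M 54.57 cm.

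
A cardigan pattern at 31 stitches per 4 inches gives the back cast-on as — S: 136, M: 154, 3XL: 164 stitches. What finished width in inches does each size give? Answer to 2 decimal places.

S 17.55 inches; M 19.87 inches; 3XL 21.16 inches.

31/4 = 7.75 sts per in.
S: 136 / 7.75 = 17.548 → 17.55 in.
M: 154 / 7.75 = 19.871 → 19.87 in.
3XL: 164 / 7.75 = 21.161 → 21.16 in.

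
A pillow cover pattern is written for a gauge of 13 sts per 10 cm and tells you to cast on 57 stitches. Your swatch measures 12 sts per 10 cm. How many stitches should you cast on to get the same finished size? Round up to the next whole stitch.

53 stitches.

Scale factor = 12 / 13 = 0.923.
57 × 12 / 13 = 52.62 sts.
→ 53 sts.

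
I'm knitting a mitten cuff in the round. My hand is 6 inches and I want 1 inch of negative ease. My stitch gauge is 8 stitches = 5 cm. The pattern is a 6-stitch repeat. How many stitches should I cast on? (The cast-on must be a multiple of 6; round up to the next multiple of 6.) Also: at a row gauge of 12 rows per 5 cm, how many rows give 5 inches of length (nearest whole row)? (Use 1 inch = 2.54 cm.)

Cast on 24 stitches; work 30 rows.

Finished = 6 − 1 = 5 inches.
5 inches × 2.54 = 12.70 cm.
8/5 = 1.6 sts per cm; 12.70 × 1.6 = 20.32 sts.
Next multiple of 6 → 24.
5 inches = 12.70 cm; × 2.4 = 30.48 → 30 rows.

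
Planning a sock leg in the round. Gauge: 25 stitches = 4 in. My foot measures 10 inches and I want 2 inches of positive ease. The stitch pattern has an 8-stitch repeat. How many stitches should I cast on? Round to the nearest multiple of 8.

Finished = 10 + 2 = 12 inches.
25 / 4 = 6.25 sts/in.
12 × 6.25 = 75.00 sts.
Nearest multiple of 8: 72.

CO 72 sts.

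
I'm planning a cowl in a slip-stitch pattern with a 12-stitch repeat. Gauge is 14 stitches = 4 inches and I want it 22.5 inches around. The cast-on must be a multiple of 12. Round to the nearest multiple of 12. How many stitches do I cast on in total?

14 / 4 = 3.5 sts per inch.
22.5 × 3.5 = 78.75 sts.
Nearest multiple of 12: 84.

CO 84 sts.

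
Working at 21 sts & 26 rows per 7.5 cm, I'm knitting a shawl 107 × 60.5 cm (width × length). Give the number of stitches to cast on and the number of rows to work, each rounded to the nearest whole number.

Stitch gauge = 21/7.5 = 2.8 sts/cm; 107 × 2.8 = 299.60 → 300 sts.
Row gauge = 26/7.5 = 3.467 rows/cm; 60.5 × 3.467 = 209.73 → 210 rows.

Cast on 300 stitches and work 210 rows.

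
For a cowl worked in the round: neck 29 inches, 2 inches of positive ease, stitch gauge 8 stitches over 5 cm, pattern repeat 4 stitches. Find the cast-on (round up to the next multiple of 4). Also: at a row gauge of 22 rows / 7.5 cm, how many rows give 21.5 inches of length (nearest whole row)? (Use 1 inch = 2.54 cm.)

Cast on 128 stitches; work 160 rows.

Finished = 29 + 2 = 31 inches.
31 inches × 2.54 = 78.74 cm.
8/5 = 1.6 sts per cm; 78.74 × 1.6 = 125.98 sts.
Next multiple of 4 → 128.
21.5 inches = 54.61 cm; × 2.933 = 160.19 → 160 rows.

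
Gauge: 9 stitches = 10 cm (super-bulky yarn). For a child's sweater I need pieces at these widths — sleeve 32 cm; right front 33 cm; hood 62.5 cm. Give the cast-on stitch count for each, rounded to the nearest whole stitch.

sleeve 29; right front 30; hood 56.

Rate = 9/10 = 0.9 sts per cm.
sleeve: 32 × 0.9 = 28.80 → 29.
right front: 33 × 0.9 = 29.70 → 30.
hood: 62.5 × 0.9 = 56.25 → 56.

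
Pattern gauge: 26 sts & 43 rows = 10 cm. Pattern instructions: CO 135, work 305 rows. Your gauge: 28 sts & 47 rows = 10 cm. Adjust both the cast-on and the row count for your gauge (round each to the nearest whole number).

Cast on 145 stitches; work 333 rows.

Stitches: 135 × 28/26 = 145.38 → 145.
Rows: 305 × 47/43 = 333.37 → 333.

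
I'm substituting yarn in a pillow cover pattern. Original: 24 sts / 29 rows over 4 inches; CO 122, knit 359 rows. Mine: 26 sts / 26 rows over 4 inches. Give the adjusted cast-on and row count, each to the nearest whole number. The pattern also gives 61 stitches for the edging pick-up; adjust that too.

Cast on 132 stitches; work 322 rows; edging pick-up 66 stitches.

Stitches: 122 × 26/24 = 132.17 → 132.
Rows: 359 × 26/29 = 321.86 → 322.
edging pick-up: 61 × 26/24 = 66.08 → 66.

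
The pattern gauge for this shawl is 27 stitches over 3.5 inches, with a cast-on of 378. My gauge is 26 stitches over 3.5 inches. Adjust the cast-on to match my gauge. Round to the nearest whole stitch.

Scale factor = 26 / 27 = 0.963.
378 × 26 / 27 = 364.00 sts.

CO 364 sts.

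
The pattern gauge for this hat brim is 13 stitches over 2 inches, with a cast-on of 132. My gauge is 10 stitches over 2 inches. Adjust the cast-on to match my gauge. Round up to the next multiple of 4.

Scale factor = 10 / 13 = 0.769.
132 × 10 / 13 = 101.54 sts.
→ 104 sts.

Cast on 104 stitches.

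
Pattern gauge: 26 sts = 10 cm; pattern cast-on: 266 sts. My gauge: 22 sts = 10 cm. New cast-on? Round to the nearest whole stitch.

Scale factor = 22 / 26 = 0.846.
266 × 22 / 26 = 225.08 sts.
→ 225 sts.

CO 225 sts.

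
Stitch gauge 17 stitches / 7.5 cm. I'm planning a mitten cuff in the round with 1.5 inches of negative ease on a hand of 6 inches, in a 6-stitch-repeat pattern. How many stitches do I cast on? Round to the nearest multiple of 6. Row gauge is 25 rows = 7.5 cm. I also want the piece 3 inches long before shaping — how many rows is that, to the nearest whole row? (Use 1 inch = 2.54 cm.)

Cast on 24 stitches; work 25 rows.

Finished = 6 − 1.5 = 4.5 inches.
4.5 inches × 2.54 = 11.43 cm.
17/7.5 = 2.267 sts per cm; 11.43 × 2.267 = 25.91 sts.
Nearest multiple of 6 → 24.
3 inches = 7.62 cm; × 3.333 = 25.40 → 25 rows.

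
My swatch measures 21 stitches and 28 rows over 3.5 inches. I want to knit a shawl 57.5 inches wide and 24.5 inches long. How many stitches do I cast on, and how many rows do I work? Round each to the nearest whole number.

Stitch gauge = 21/3.5 = 6 sts/in; 57.5 × 6 = 345.00 → 345 sts.
Row gauge = 28/3.5 = 8 rows/in; 24.5 × 8 = 196.00 → 196 rows.

Cast on 345 stitches and work 196 rows.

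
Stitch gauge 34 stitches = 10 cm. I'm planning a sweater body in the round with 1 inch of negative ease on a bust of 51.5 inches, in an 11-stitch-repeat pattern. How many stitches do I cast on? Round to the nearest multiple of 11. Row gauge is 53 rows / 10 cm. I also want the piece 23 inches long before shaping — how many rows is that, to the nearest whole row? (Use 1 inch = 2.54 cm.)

Finished = 51.5 − 1 = 50.5 inches.
50.5 inches × 2.54 = 128.27 cm.
34/10 = 3.4 sts per cm; 128.27 × 3.4 = 436.12 sts.
Nearest multiple of 11 → 440.
23 inches = 58.42 cm; × 5.3 = 309.63 → 310 rows.

Cast on 440 stitches; work 310 rows.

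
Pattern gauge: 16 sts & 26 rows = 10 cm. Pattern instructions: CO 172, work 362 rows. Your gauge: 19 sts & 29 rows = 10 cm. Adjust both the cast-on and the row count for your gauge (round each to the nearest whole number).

Stitches: 172 × 19/16 = 204.25 → 204.
Rows: 362 × 29/26 = 403.77 → 404.

Cast on 204 stitches; work 404 rows.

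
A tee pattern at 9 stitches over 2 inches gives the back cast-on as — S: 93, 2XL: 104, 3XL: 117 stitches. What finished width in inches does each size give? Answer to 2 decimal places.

9/2 = 4.5 sts per in.
S: 93 / 4.5 = 20.667 → 20.67 in.
2XL: 104 / 4.5 = 23.111 → 23.11 in.
3XL: 117 / 4.5 = 26.000 → 26.00 in.

S 20.67 inches; 2XL 23.11 inches; 3XL 26.00 inches.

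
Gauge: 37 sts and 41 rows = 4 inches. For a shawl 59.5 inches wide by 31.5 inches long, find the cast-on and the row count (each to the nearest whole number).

Stitch gauge = 37/4 = 9.25 sts/in; 59.5 × 9.25 = 550.38 → 550 sts.
Row gauge = 41/4 = 10.25 rows/in; 31.5 × 10.25 = 322.88 → 323 rows.

Cast on 550 stitches and work 323 rows.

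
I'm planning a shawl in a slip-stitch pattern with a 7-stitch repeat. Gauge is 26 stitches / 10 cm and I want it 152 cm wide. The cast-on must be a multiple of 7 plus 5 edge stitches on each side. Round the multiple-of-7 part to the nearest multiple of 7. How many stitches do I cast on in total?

26 / 10 = 2.6 sts per cm.
152 × 2.6 = 395.20 sts.
Less 10 edge sts → 385.20 for the repeat.
Nearest multiple of 7: 385.
Add back 10 edge sts → 395.

CO 395 sts.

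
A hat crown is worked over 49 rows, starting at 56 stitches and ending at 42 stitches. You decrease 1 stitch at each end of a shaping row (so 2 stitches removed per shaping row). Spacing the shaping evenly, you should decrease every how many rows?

Decrease every 7th row.

Stitches to remove: |42 − 56| = 14.
Shaping rows needed: 14 / 2 = 7.
49 rows / 7 = every 7 rows.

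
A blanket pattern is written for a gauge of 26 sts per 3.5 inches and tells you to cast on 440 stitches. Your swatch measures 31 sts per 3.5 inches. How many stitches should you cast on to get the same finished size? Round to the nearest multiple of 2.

Scale factor = 31 / 26 = 1.192.
440 × 31 / 26 = 524.62 sts.
→ 524 sts.

CO 524 sts.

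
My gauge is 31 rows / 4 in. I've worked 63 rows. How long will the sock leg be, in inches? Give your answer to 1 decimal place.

31 rows / 4 inch = 7.75 rows per inch.
63 / 7.75 = 8.13 inches.

8.1 inches.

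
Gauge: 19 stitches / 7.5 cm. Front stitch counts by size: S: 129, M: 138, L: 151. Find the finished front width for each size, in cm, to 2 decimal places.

S 50.92 cm; M 54.47 cm; L 59.61 cm.

19/7.5 = 2.533 sts per cm.
S: 129 / 2.533 = 50.921 → 50.92 cm.
M: 138 / 2.533 = 54.474 → 54.47 cm.
L: 151 / 2.533 = 59.605 → 59.61 cm.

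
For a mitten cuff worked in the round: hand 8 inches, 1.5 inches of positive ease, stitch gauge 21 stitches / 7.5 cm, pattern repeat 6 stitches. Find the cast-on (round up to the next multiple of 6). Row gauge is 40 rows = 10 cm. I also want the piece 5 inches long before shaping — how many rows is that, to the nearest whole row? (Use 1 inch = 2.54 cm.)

Finished = 8 + 1.5 = 9.5 inches.
9.5 inches × 2.54 = 24.13 cm.
21/7.5 = 2.8 sts per cm; 24.13 × 2.8 = 67.56 sts.
Next multiple of 6 → 72.
5 inches = 12.70 cm; × 4 = 50.80 → 51 rows.

Cast on 72 stitches; work 51 rows.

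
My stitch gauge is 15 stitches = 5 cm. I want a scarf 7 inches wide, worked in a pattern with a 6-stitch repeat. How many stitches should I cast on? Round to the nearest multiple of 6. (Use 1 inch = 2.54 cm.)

CO 54 sts.

7 in = 7 × 2.54 = 17.78 cm.
15 / 5 = 3 sts/cm.
17.78 × 3 = 53.34 sts.
→ 54.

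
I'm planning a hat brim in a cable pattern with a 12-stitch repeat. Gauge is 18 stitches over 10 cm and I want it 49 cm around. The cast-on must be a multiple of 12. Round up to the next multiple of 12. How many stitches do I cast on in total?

96 stitches.

18 / 10 = 1.8 sts per cm.
49 × 1.8 = 88.20 sts.
Next multiple of 12: 96.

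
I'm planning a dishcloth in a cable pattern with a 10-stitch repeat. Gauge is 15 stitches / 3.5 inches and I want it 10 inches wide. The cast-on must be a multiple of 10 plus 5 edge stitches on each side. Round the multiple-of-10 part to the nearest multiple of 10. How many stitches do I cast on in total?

CO 40 sts.

15 / 3.5 = 4.286 sts per inch.
10 × 4.286 = 42.86 sts.
Less 10 edge sts → 32.86 for the repeat.
Nearest multiple of 10: 30.
Add back 10 edge sts → 40.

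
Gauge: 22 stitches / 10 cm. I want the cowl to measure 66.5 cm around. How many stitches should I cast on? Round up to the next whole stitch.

CO 147 sts.

22 stitches / 10 cm = 2.2 stitches per cm.
66.5 × 2.2 = 146.30 stitches.
Round up → 147.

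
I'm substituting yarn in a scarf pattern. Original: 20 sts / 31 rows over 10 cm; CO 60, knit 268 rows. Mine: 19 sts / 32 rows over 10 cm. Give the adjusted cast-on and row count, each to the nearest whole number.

Cast on 57 stitches; work 277 rows.

Stitches: 60 × 19/20 = 57.00 → 57.
Rows: 268 × 32/31 = 276.65 → 277.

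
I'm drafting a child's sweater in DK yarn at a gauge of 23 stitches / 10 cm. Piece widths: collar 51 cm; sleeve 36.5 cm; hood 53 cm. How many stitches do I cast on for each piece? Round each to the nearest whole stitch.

Rate = 23/10 = 2.3 sts per cm.
collar: 51 × 2.3 = 117.30 → 117.
sleeve: 36.5 × 2.3 = 83.95 → 84.
hood: 53 × 2.3 = 121.90 → 122.

collar 117; sleeve 84; hood 122.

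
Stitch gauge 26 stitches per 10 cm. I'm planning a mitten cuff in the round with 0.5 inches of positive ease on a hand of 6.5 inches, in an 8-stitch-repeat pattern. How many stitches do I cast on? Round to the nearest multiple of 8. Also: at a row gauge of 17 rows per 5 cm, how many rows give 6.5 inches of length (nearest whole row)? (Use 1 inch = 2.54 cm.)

Cast on 48 stitches; work 56 rows.

Finished = 6.5 + 0.5 = 7 inches.
7 inches × 2.54 = 17.78 cm.
26/10 = 2.6 sts per cm; 17.78 × 2.6 = 46.23 sts.
Nearest multiple of 8 → 48.
6.5 inches = 16.51 cm; × 3.4 = 56.13 → 56 rows.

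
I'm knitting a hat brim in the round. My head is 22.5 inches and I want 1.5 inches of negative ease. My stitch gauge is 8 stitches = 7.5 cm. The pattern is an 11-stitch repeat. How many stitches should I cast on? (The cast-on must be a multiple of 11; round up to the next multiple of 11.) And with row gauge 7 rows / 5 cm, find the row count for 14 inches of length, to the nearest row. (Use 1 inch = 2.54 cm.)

Finished = 22.5 − 1.5 = 21 inches.
21 inches × 2.54 = 53.34 cm.
8/7.5 = 1.067 sts per cm; 53.34 × 1.067 = 56.90 sts.
Next multiple of 11 → 66.
14 inches = 35.56 cm; × 1.4 = 49.78 → 50 rows.

Cast on 66 stitches; work 50 rows.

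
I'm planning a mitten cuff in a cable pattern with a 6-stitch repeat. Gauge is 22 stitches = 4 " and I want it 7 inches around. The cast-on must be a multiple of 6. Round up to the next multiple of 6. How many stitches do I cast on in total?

22 / 4 = 5.5 sts per inch.
7 × 5.5 = 38.50 sts.
Next multiple of 6: 42.

Cast on 42 stitches.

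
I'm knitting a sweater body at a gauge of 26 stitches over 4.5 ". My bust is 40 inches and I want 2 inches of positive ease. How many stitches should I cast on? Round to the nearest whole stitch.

243 stitches.

Finished = 40 + 2 = 42 in.
26 / 4.5 = 5.778 sts per inch.
42.00 × 5.778 = 242.67 sts.
→ 243 sts.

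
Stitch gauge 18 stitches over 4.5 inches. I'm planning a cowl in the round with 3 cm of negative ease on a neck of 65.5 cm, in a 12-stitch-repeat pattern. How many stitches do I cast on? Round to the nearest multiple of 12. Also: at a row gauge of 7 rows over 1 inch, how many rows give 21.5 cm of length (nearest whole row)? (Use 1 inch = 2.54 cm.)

Cast on 96 stitches; work 59 rows.

Finished = 65.5 − 3 = 62.5 cm.
62.5 cm × 1/2.54 = 24.61 inches.
18/4.5 = 4 sts per in; 24.61 × 4 = 98.43 sts.
Nearest multiple of 12 → 96.
21.5 cm = 8.46 inches; × 7 = 59.25 → 59 rows.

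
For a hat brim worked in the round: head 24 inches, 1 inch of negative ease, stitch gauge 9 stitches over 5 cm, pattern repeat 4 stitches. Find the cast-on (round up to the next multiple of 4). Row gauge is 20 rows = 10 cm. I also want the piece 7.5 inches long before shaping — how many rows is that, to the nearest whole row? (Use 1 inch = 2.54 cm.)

Cast on 108 stitches; work 38 rows.

Finished = 24 − 1 = 23 inches.
23 inches × 2.54 = 58.42 cm.
9/5 = 1.8 sts per cm; 58.42 × 1.8 = 105.16 sts.
Next multiple of 4 → 108.
7.5 inches = 19.05 cm; × 2 = 38.10 → 38 rows.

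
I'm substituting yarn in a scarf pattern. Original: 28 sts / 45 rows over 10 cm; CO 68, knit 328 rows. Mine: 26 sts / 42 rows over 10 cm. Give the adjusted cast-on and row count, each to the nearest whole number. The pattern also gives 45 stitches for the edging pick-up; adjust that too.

Cast on 63 stitches; work 306 rows; edging pick-up 42 stitches.

Stitches: 68 × 26/28 = 63.14 → 63.
Rows: 328 × 42/45 = 306.13 → 306.
edging pick-up: 45 × 26/28 = 41.79 → 42.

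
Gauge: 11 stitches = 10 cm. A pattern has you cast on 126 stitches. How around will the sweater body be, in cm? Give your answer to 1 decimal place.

11 stitches / 10 cm = 1.1 stitches per cm.
126 / 1.1 = 114.55 cm.

114.5 cm.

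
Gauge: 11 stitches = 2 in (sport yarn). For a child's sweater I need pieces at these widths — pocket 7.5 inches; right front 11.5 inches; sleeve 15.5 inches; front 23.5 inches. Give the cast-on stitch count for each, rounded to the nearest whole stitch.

pocket 41; right front 63; sleeve 85; front 129.

Rate = 11/2 = 5.5 sts per in.
pocket: 7.5 × 5.5 = 41.25 → 41.
right front: 11.5 × 5.5 = 63.25 → 63.
sleeve: 15.5 × 5.5 = 85.25 → 85.
front: 23.5 × 5.5 = 129.25 → 129.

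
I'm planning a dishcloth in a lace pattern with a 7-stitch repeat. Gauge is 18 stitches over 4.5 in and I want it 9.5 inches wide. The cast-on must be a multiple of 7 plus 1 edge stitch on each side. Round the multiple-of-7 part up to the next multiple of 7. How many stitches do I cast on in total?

18 / 4.5 = 4 sts per inch.
9.5 × 4 = 38.00 sts.
Less 2 edge sts → 36.00 for the repeat.
Next multiple of 7: 42.
Add back 2 edge sts → 44.

44 stitches.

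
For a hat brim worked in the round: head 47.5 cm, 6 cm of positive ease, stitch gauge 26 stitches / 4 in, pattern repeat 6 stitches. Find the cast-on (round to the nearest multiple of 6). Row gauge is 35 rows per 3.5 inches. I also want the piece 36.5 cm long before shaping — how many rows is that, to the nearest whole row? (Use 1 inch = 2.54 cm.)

Cast on 138 stitches; work 144 rows.

Finished = 47.5 + 6 = 53.5 cm.
53.5 cm × 1/2.54 = 21.06 inches.
26/4 = 6.5 sts per in; 21.06 × 6.5 = 136.91 sts.
Nearest multiple of 6 → 138.
36.5 cm = 14.37 inches; × 10 = 143.70 → 144 rows.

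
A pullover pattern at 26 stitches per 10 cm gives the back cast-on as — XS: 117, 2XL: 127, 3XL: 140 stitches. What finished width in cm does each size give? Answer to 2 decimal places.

XS 45.00 cm; 2XL 48.85 cm; 3XL 53.85 cm.

26/10 = 2.6 sts per cm.
XS: 117 / 2.6 = 45.000 → 45.00 cm.
2XL: 127 / 2.6 = 48.846 → 48.85 cm.
3XL: 140 / 2.6 = 53.846 → 53.85 cm.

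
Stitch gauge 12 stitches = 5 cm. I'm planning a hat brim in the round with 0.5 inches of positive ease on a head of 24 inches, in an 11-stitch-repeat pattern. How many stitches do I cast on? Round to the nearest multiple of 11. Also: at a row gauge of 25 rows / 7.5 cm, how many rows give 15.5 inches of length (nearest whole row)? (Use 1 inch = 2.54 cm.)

Cast on 154 stitches; work 131 rows.

Finished = 24 + 0.5 = 24.5 inches.
24.5 inches × 2.54 = 62.23 cm.
12/5 = 2.4 sts per cm; 62.23 × 2.4 = 149.35 sts.
Nearest multiple of 11 → 154.
15.5 inches = 39.37 cm; × 3.333 = 131.23 → 131 rows.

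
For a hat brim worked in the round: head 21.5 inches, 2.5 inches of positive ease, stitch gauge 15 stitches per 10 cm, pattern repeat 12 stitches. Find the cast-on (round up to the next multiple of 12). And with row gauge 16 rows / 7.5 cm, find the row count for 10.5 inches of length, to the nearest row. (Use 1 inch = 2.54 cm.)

Finished = 21.5 + 2.5 = 24 inches.
24 inches × 2.54 = 60.96 cm.
15/10 = 1.5 sts per cm; 60.96 × 1.5 = 91.44 sts.
Next multiple of 12 → 96.
10.5 inches = 26.67 cm; × 2.133 = 56.90 → 57 rows.

Cast on 96 stitches; work 57 rows.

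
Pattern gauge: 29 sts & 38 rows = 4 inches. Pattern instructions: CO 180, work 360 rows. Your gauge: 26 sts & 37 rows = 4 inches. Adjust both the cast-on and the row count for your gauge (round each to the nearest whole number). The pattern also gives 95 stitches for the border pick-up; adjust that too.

Cast on 161 stitches; work 351 rows; border pick-up 85 stitches.

Stitches: 180 × 26/29 = 161.38 → 161.
Rows: 360 × 37/38 = 350.53 → 351.
border pick-up: 95 × 26/29 = 85.17 → 85.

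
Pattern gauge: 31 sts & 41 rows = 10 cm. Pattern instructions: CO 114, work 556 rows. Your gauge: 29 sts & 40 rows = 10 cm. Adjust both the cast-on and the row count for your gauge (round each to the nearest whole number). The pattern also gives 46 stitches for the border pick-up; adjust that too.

Cast on 107 stitches; work 542 rows; border pick-up 43 stitches.

Stitches: 114 × 29/31 = 106.65 → 107.
Rows: 556 × 40/41 = 542.44 → 542.
border pick-up: 46 × 29/31 = 43.03 → 43.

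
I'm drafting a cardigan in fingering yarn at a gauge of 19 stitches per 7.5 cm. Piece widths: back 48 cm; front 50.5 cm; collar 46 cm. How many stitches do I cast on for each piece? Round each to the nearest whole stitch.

Rate = 19/7.5 = 2.533 sts per cm.
back: 48 × 2.533 = 121.60 → 122.
front: 50.5 × 2.533 = 127.93 → 128.
collar: 46 × 2.533 = 116.53 → 117.

back 122; front 128; collar 117.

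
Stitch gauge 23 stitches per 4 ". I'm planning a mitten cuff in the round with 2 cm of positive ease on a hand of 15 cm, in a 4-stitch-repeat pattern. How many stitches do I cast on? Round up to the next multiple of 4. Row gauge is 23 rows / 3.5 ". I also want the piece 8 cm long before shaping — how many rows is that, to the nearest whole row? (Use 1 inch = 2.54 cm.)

Cast on 40 stitches; work 21 rows.

Finished = 15 + 2 = 17 cm.
17 cm × 1/2.54 = 6.69 inches.
23/4 = 5.75 sts per in; 6.69 × 5.75 = 38.48 sts.
Next multiple of 4 → 40.
8 cm = 3.15 inches; × 6.571 = 20.70 → 21 rows.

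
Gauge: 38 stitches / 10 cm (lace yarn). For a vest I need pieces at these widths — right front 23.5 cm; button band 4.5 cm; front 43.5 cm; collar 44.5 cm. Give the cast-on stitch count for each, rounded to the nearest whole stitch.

right front 89; button band 17; front 165; collar 169.

Rate = 38/10 = 3.8 sts per cm.
right front: 23.5 × 3.8 = 89.30 → 89.
button band: 4.5 × 3.8 = 17.10 → 17.
front: 43.5 × 3.8 = 165.30 → 165.
collar: 44.5 × 3.8 = 169.10 → 169.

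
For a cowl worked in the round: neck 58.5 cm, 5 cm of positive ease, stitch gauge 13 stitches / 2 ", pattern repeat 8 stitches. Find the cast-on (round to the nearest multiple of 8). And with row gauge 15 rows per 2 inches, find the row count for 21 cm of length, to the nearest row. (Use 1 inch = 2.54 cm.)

Cast on 160 stitches; work 62 rows.

Finished = 58.5 + 5 = 63.5 cm.
63.5 cm × 1/2.54 = 25.00 inches.
13/2 = 6.5 sts per in; 25.00 × 6.5 = 162.50 sts.
Nearest multiple of 8 → 160.
21 cm = 8.27 inches; × 7.5 = 62.01 → 62 rows.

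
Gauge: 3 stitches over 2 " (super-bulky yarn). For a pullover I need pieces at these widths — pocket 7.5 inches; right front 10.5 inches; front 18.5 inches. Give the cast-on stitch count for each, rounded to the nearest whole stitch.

Rate = 3/2 = 1.5 sts per in.
pocket: 7.5 × 1.5 = 11.25 → 11.
right front: 10.5 × 1.5 = 15.75 → 16.
front: 18.5 × 1.5 = 27.75 → 28.

pocket 11; right front 16; front 28.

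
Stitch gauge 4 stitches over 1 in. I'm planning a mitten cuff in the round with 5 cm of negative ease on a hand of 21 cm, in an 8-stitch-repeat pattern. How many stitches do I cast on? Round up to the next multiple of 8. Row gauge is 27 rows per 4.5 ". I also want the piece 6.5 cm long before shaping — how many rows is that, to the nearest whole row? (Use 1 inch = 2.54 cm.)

Finished = 21 − 5 = 16 cm.
16 cm × 1/2.54 = 6.30 inches.
4/1 = 4 sts per in; 6.30 × 4 = 25.20 sts.
Next multiple of 8 → 32.
6.5 cm = 2.56 inches; × 6 = 15.35 → 15 rows.

Cast on 32 stitches; work 15 rows.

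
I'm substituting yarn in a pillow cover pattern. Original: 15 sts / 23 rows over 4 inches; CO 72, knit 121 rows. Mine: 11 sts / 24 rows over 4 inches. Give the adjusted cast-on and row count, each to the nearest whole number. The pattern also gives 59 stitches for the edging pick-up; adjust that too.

Cast on 53 stitches; work 126 rows; edging pick-up 43 stitches.

Stitches: 72 × 11/15 = 52.80 → 53.
Rows: 121 × 24/23 = 126.26 → 126.
edging pick-up: 59 × 11/15 = 43.27 → 43.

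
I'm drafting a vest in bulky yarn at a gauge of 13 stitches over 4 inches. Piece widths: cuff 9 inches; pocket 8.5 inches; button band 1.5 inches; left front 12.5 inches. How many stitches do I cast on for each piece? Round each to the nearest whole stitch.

cuff 29; pocket 28; button band 5; left front 41.

Rate = 13/4 = 3.25 sts per in.
cuff: 9 × 3.25 = 29.25 → 29.
pocket: 8.5 × 3.25 = 27.62 → 28.
button band: 1.5 × 3.25 = 4.88 → 5.
left front: 12.5 × 3.25 = 40.62 → 41.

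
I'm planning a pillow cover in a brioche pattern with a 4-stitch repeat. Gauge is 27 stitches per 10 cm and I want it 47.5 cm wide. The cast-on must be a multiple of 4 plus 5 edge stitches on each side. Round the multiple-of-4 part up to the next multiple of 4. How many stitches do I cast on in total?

Cast on 130 stitches.

27 / 10 = 2.7 sts per cm.
47.5 × 2.7 = 128.25 sts.
Less 10 edge sts → 118.25 for the repeat.
Next multiple of 4: 120.
Add back 10 edge sts → 130.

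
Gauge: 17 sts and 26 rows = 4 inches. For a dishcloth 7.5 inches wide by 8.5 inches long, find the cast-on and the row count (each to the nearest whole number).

Stitch gauge = 17/4 = 4.25 sts/in; 7.5 × 4.25 = 31.88 → 32 sts.
Row gauge = 26/4 = 6.5 rows/in; 8.5 × 6.5 = 55.25 → 55 rows.

Cast on 32 stitches and work 55 rows.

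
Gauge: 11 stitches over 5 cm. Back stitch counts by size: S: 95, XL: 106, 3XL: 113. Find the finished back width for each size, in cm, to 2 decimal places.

11/5 = 2.2 sts per cm.
S: 95 / 2.2 = 43.182 → 43.18 cm.
XL: 106 / 2.2 = 48.182 → 48.18 cm.
3XL: 113 / 2.2 = 51.364 → 51.36 cm.

S 43.18 cm; XL 48.18 cm; 3XL 51.36 cm.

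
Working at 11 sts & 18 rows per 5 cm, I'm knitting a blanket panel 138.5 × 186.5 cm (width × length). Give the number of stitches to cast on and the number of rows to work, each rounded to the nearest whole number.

Stitch gauge = 11/5 = 2.2 sts/cm; 138.5 × 2.2 = 304.70 → 305 sts.
Row gauge = 18/5 = 3.6 rows/cm; 186.5 × 3.6 = 671.40 → 671 rows.

Cast on 305 stitches and work 671 rows.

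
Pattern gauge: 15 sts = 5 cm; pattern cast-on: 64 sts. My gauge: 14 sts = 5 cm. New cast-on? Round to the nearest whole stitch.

60 stitches.

Scale factor = 14 / 15 = 0.933.
64 × 14 / 15 = 59.73 sts.
→ 60 sts.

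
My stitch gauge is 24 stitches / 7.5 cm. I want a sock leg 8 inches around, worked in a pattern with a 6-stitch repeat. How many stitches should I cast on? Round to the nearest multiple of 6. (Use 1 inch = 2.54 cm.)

66 stitches.

8 in = 8 × 2.54 = 20.32 cm.
24 / 7.5 = 3.2 sts/cm.
20.32 × 3.2 = 65.02 sts.
→ 66.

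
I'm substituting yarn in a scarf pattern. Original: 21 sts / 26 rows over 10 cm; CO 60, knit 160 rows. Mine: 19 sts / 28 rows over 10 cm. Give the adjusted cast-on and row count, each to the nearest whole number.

Cast on 54 stitches; work 172 rows.

Stitches: 60 × 19/21 = 54.29 → 54.
Rows: 160 × 28/26 = 172.31 → 172.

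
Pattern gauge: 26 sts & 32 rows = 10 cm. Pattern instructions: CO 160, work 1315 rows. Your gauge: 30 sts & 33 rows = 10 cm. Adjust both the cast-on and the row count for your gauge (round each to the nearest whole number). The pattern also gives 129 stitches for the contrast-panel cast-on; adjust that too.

Cast on 185 stitches; work 1356 rows; contrast-panel cast-on 149 stitches.

Stitches: 160 × 30/26 = 184.62 → 185.
Rows: 1315 × 33/32 = 1356.09 → 1356.
contrast-panel cast-on: 129 × 30/26 = 148.85 → 149.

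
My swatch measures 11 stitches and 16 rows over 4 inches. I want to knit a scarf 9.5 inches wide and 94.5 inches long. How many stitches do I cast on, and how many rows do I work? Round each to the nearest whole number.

Stitch gauge = 11/4 = 2.75 sts/in; 9.5 × 2.75 = 26.12 → 26 sts.
Row gauge = 16/4 = 4 rows/in; 94.5 × 4 = 378.00 → 378 rows.

Cast on 26 stitches and work 378 rows.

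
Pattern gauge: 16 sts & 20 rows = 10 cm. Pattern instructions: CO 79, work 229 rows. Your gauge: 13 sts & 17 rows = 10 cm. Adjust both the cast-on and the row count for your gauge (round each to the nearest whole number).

Stitches: 79 × 13/16 = 64.19 → 64.
Rows: 229 × 17/20 = 194.65 → 195.

Cast on 64 stitches; work 195 rows.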